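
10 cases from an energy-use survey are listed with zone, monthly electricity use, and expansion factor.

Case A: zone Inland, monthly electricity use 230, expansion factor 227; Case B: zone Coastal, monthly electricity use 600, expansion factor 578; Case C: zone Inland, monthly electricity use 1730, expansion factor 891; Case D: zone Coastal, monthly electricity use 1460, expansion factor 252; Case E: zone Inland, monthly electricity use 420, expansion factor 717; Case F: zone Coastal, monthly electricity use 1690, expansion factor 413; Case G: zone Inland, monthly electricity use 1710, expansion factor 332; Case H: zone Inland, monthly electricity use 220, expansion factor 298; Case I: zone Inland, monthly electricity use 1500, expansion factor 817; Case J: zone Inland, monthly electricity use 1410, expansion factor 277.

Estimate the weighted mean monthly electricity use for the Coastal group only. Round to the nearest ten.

Coastal rows: B, D, F
Weighted sum = 600×578 + 1460×252 + 1690×413
  = 346800 + 367920 + 697970 = 1412690
Sum of weights = 1243
Weighted mean = 1412690 / 1243 = 1136.5165

1140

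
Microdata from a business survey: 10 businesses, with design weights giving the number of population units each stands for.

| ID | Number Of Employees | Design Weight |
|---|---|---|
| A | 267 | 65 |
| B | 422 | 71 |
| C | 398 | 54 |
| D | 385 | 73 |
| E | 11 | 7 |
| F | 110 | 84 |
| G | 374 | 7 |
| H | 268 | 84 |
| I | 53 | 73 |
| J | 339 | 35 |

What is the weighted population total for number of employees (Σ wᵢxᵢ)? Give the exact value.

Weighted total = 267×65 + 422×71 + 398×54 + 385×73 + 11×7 + 110×84 + 374×7 + 268×84 + 53×73 + 339×35
  = 17355 + 29962 + 21492 + 28105 + 77 + 9240 + 2618 + 22512 + 3869 + 11865 = 147095

147095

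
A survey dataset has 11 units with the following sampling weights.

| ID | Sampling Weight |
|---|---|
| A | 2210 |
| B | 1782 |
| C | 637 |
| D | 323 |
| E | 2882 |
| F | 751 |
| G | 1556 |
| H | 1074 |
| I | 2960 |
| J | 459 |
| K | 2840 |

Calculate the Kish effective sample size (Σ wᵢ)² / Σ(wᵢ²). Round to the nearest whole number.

8

Σ wᵢ = 2210 + 1782 + 637 + 323 + 2882 + 751 + 1556 + 1074 + 2960 + 459 + 2840 = 17474
Σ wᵢ² = 38052140
n_eff = 17474² / 38052140 = 305340676 / 38052140 = 8.0242708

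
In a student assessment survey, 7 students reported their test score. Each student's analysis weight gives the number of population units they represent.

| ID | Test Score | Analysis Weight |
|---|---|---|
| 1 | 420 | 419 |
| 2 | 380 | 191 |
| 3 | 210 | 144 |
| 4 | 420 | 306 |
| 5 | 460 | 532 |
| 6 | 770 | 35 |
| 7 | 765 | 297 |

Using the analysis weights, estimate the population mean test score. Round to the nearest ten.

470

Weighted sum = 420×419 + 380×191 + 210×144 + 420×306 + 460×532 + 770×35 + 765×297
  = 175980 + 72580 + 30240 + 128520 + 244720 + 26950 + 227205 = 906195
Sum of weights = 419 + 191 + 144 + 306 + 532 + 35 + 297 = 1924
Weighted mean = 906195 / 1924 = 470.99532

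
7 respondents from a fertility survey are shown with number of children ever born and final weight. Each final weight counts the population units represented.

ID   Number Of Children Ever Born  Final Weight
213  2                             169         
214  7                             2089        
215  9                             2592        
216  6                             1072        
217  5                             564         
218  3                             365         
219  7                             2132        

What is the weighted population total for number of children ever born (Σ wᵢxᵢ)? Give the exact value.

63560

Weighted total = 2×169 + 7×2089 + 9×2592 + 6×1072 + 5×564 + 3×365 + 7×2132
  = 63560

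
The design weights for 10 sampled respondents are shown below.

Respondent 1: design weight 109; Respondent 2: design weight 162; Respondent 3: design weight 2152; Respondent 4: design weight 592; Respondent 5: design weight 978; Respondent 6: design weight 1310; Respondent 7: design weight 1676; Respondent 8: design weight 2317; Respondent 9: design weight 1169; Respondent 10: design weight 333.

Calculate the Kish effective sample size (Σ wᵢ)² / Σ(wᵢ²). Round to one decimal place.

Σ wᵢ = 109 + 162 + 2152 + 592 + 978 + 1310 + 1676 + 2317 + 1169 + 333 = 10798
Σ wᵢ² = 11881 + 26244 + 4631104 + 350464 + 956484 + 1716100 + 2808976 + 5368489 + 1366561 + 110889 = 17347192
n_eff = 10798² / 17347192 = 116596804 / 17347192 = 6.7213647

6.7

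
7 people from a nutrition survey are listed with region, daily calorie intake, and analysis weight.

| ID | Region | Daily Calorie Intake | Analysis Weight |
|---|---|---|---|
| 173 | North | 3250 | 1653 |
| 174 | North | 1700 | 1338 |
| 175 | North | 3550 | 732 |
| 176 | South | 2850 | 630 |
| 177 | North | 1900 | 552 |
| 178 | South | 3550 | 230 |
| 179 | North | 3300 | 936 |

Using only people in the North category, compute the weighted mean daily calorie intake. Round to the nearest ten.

North rows: 173, 174, 175, 177, 179
Weighted sum = 3250×1653 + 1700×1338 + 3550×732 + 1900×552 + 3300×936
  = 5372250 + 2274600 + 2598600 + 1048800 + 3088800 = 14383050
Sum of weights = 5211
Weighted mean = 14383050 / 5211 = 2760.1324

2760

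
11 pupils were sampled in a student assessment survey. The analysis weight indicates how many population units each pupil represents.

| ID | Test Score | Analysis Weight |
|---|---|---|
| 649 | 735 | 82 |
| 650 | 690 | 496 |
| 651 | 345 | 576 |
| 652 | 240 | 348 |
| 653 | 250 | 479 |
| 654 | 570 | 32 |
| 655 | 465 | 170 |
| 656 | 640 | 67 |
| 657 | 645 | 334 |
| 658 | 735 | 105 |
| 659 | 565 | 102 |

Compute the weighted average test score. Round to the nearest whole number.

Weighted sum = 1294905
Sum of weights = 82 + 496 + 576 + 348 + 479 + 32 + 170 + 67 + 334 + 105 + 102 = 2791
Weighted mean = 1294905 / 2791 = 463.95736

464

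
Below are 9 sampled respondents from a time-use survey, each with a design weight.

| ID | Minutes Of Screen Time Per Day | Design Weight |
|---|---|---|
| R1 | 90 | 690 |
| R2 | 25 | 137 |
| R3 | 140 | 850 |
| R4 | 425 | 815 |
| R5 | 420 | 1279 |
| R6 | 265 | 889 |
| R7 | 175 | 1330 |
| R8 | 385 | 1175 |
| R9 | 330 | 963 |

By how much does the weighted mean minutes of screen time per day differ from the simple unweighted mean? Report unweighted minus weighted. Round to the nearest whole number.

-33

Unweighted sum = 2255
Unweighted mean = 2255 / 9 = 250.55556
Weighted sum = 90×690 + 25×137 + 140×850 + 425×815 + 420×1279 + 265×889 + 175×1330 + 385×1175 + 330×963
  = 62100 + 3425 + 119000 + 346375 + 537180 + 235585 + 232750 + 452375 + 317790 = 2306580
Sum of weights = 8128
Weighted mean = 2306580 / 8128 = 283.78199
Difference (unweighted minus weighted) = -33.226433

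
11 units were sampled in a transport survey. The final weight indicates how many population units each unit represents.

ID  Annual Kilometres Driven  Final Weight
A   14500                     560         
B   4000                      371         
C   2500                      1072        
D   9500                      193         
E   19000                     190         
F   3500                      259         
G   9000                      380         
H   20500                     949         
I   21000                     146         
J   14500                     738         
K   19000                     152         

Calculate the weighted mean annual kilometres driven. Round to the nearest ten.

11610

Weighted sum = 14500×560 + 4000×371 + 2500×1072 + 9500×193 + 19000×190 + 3500×259 + 9000×380 + 20500×949 + 21000×146 + 14500×738 + 19000×152
  = 8120000 + 1484000 + 2680000 + 1833500 + 3610000 + 906500 + 3420000 + 19454500 + 3066000 + 10701000 + 2888000 = 58163500
Sum of weights = 560 + 371 + 1072 + 193 + 190 + 259 + 380 + 949 + 146 + 738 + 152 = 5010
Weighted mean = 58163500 / 5010 = 11609.481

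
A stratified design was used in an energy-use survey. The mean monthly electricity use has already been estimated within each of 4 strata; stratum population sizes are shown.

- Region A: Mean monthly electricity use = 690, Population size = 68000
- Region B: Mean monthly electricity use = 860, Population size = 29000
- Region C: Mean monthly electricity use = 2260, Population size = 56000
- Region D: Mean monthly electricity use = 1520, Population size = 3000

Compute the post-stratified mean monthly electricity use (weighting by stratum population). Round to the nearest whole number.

Σ Nₕ·x̄ₕ = 690×68000 + 860×29000 + 2260×56000 + 1520×3000
  = 46920000 + 24940000 + 126560000 + 4560000 = 202980000
Σ Nₕ = 68000 + 29000 + 56000 + 3000 = 156000
Overall mean = 202980000 / 156000 = 1301.1538

1301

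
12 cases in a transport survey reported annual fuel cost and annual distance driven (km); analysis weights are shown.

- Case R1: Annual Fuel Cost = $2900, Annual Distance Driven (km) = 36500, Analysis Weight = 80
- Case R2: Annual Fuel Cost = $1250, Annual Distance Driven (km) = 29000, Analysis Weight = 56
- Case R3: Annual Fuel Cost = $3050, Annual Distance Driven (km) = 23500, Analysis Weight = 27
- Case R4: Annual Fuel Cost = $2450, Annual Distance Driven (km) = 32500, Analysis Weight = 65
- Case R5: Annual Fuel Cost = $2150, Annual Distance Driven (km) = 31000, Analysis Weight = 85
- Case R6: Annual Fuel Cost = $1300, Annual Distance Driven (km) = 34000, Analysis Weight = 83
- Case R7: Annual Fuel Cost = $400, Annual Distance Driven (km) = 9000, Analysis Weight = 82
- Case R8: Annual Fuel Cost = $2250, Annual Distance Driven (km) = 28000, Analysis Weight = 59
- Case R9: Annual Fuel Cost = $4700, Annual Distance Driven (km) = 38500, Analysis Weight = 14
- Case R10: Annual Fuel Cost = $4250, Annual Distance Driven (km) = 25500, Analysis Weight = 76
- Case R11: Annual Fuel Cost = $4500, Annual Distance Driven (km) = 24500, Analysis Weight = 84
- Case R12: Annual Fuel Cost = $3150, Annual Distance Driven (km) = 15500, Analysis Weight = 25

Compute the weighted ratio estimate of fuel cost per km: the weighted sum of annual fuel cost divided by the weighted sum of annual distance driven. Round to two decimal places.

Σ wᵢ·y = 2900×80 + 1250×56 + 3050×27 + 2450×65 + 2150×85 + 1300×83 + 400×82 + 2250×59 + 4700×14 + 4250×76 + 4500×84 + 3150×25
  = 232000 + 70000 + 82350 + 159250 + 182750 + 107900 + 32800 + 132750 + 65800 + 323000 + 378000 + 78750 = 1845350
Σ wᵢ·x = 36500×80 + 29000×56 + 23500×27 + 32500×65 + 31000×85 + 34000×83 + 9000×82 + 28000×59 + 38500×14 + 25500×76 + 24500×84 + 15500×25
  = 2920000 + 1624000 + 634500 + 2112500 + 2635000 + 2822000 + 738000 + 1652000 + 539000 + 1938000 + 2058000 + 387500 = 20060500
Ratio = 1845350 / 20060500 = 0.091989233

0.09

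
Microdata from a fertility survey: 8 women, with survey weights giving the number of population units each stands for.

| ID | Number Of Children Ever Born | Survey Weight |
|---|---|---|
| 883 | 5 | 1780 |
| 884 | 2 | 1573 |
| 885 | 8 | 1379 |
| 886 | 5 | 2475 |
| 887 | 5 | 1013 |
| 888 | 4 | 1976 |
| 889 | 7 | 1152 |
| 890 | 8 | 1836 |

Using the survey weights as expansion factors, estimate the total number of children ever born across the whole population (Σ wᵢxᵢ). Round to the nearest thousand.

Weighted total = 5×1780 + 2×1573 + 8×1379 + 5×2475 + 5×1013 + 4×1976 + 7×1152 + 8×1836
  = 71174

71000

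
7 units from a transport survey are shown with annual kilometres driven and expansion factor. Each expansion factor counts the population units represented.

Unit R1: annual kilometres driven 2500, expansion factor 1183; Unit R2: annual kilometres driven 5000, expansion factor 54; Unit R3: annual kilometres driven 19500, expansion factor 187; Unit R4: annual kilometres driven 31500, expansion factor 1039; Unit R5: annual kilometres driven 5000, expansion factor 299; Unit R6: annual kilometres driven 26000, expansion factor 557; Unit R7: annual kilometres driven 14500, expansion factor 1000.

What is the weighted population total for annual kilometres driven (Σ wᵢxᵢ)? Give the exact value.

Weighted total = 2500×1183 + 5000×54 + 19500×187 + 31500×1039 + 5000×299 + 26000×557 + 14500×1000
  = 2957500 + 270000 + 3646500 + 32728500 + 1495000 + 14482000 + 14500000 = 70079500

70079500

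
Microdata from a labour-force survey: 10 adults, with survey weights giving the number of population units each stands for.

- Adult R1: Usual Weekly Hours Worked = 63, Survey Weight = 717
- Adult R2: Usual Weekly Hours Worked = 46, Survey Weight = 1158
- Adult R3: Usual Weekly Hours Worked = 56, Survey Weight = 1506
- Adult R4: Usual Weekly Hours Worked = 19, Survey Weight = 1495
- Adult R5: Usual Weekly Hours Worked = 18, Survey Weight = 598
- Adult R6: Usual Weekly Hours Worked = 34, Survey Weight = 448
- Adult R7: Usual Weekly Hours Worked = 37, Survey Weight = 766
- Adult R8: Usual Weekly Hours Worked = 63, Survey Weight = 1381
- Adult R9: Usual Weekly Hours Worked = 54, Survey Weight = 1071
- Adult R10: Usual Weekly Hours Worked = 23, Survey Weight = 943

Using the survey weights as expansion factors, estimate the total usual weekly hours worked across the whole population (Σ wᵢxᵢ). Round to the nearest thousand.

Weighted total = 63×717 + 46×1158 + 56×1506 + 19×1495 + 18×598 + 34×448 + 37×766 + 63×1381 + 54×1071 + 23×943
  = 45171 + 53268 + 84336 + 28405 + 10764 + 15232 + 28342 + 87003 + 57834 + 21689 = 432044

432000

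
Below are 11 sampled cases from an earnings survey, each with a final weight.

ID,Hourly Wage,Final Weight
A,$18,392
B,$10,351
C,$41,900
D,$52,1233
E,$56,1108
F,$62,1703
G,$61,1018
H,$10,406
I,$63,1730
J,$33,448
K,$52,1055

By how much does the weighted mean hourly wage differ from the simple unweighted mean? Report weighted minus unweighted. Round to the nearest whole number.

9

Unweighted sum = 18 + 10 + 41 + 52 + 56 + 62 + 61 + 10 + 63 + 33 + 52 = 458
Unweighted mean = 458 / 11 = 41.636364
Weighted sum = 18×392 + 10×351 + 41×900 + 52×1233 + 56×1108 + 62×1703 + 61×1018 + 10×406 + 63×1730 + 33×448 + 52×1055
  = 7056 + 3510 + 36900 + 64116 + 62048 + 105586 + 62098 + 4060 + 108990 + 14784 + 54860 = 524008
Sum of weights = 392 + 351 + 900 + 1233 + 1108 + 1703 + 1018 + 406 + 1730 + 448 + 1055 = 10344
Weighted mean = 524008 / 10344 = 50.658159
Difference (weighted minus unweighted) = 9.0217957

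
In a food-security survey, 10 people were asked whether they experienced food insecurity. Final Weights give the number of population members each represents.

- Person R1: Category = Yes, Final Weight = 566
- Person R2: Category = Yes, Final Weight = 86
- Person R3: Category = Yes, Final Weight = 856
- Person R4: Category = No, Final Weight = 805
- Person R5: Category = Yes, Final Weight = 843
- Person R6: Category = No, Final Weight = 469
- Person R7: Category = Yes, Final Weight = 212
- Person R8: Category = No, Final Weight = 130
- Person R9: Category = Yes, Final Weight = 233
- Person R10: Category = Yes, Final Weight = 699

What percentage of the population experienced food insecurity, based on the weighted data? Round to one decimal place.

Sum of weights for 'Yes' = 566 + 86 + 856 + 843 + 212 + 233 + 699 = 3495
Total weight = 566 + 86 + 856 + 805 + 843 + 469 + 212 + 130 + 233 + 699 = 4899
Weighted proportion = 3495 / 4899 = 0.7134109 → 71.34109%

71.3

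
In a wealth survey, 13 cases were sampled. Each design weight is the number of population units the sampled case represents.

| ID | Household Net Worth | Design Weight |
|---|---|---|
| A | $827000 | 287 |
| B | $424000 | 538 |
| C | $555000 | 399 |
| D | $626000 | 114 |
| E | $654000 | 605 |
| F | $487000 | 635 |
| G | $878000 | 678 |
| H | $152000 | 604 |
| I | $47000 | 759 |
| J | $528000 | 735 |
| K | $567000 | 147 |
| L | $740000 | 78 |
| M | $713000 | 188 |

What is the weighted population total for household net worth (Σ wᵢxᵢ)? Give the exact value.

2849143000

Weighted total = 2849143000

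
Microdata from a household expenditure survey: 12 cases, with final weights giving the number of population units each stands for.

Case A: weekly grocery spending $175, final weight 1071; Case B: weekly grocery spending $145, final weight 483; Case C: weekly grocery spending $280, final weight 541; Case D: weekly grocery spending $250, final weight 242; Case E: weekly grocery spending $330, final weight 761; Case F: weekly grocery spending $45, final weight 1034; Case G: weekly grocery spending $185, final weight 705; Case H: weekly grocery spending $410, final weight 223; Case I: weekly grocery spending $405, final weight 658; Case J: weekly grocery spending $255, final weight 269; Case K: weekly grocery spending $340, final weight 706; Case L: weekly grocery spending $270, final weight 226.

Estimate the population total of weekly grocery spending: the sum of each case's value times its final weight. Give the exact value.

1625100

Weighted total = 175×1071 + 145×483 + 280×541 + 250×242 + 330×761 + 45×1034 + 185×705 + 410×223 + 405×658 + 255×269 + 340×706 + 270×226
  = 187425 + 70035 + 151480 + 60500 + 251130 + 46530 + 130425 + 91430 + 266490 + 68595 + 240040 + 61020 = 1625100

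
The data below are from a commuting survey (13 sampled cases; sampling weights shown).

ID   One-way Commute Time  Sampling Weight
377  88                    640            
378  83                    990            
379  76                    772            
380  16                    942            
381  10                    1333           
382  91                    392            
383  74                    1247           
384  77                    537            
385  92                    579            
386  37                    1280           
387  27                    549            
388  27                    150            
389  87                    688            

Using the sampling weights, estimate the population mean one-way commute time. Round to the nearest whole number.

57

Weighted sum = 574220
Sum of weights = 10099
Weighted mean = 574220 / 10099 = 56.859095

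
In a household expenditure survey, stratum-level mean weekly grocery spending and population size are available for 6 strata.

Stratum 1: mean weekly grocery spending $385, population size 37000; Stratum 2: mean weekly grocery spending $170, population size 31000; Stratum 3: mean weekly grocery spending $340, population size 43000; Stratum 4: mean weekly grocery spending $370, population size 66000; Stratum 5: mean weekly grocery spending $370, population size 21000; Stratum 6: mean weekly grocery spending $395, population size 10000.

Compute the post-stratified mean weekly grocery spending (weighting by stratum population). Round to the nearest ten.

Σ Nₕ·x̄ₕ = 70275000
Σ Nₕ = 37000 + 31000 + 43000 + 66000 + 21000 + 10000 = 208000
Overall mean = 70275000 / 208000 = 337.86058

340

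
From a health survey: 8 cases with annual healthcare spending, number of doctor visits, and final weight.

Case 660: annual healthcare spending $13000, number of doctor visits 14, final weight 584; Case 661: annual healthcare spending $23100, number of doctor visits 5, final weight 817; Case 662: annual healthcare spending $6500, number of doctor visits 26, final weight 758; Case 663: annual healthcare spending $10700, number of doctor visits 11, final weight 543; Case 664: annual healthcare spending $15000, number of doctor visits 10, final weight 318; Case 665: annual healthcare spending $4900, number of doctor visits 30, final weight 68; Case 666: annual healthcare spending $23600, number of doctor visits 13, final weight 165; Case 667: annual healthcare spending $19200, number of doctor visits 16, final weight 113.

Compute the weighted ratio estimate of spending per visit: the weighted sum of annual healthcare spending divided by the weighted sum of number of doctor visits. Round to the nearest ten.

Σ wᵢ·y = 13000×584 + 23100×817 + 6500×758 + 10700×543 + 15000×318 + 4900×68 + 23600×165 + 19200×113
  = 7592000 + 18872700 + 4927000 + 5810100 + 4770000 + 333200 + 3894000 + 2169600 = 48368600
Σ wᵢ·x = 47115
Ratio = 48368600 / 47115 = 1026.6072

1030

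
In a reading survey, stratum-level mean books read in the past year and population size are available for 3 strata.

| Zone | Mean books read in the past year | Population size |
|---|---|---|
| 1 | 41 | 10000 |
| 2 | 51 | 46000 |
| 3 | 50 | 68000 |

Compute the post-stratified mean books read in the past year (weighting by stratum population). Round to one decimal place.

Σ Nₕ·x̄ₕ = 41×10000 + 51×46000 + 50×68000
  = 6156000
Σ Nₕ = 10000 + 46000 + 68000 = 124000
Overall mean = 6156000 / 124000 = 49.645161

49.6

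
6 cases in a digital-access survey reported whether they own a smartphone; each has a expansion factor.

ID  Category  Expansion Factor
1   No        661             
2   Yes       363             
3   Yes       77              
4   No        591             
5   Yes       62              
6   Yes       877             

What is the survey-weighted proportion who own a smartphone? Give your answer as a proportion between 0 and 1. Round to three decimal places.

Sum of weights for 'Yes' = 363 + 77 + 62 + 877 = 1379
Total weight = 661 + 363 + 77 + 591 + 62 + 877 = 2631
Weighted proportion = 1379 / 2631 = 0.52413531

0.524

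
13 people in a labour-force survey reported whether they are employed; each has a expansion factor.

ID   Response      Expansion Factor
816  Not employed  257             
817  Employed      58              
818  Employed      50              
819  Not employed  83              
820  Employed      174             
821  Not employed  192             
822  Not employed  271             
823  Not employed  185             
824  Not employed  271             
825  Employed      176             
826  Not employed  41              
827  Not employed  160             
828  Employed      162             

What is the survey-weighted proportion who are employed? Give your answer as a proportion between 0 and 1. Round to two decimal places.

Sum of weights for 'Employed' = 58 + 50 + 174 + 176 + 162 = 620
Total weight = 2080
Weighted proportion = 620 / 2080 = 0.29807692

0.30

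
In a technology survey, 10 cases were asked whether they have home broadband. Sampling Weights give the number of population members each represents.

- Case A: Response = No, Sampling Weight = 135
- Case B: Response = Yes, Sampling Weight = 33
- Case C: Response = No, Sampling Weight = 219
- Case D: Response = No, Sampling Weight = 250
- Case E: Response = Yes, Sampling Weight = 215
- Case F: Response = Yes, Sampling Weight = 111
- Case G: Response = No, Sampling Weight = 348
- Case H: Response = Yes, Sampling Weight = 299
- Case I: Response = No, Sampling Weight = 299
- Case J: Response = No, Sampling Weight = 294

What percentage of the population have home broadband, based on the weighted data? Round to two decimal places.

29.87

Sum of weights for 'Yes' = 33 + 215 + 111 + 299 = 658
Total weight = 135 + 33 + 219 + 250 + 215 + 111 + 348 + 299 + 299 + 294 = 2203
Weighted proportion = 658 / 2203 = 0.29868361 → 29.868361%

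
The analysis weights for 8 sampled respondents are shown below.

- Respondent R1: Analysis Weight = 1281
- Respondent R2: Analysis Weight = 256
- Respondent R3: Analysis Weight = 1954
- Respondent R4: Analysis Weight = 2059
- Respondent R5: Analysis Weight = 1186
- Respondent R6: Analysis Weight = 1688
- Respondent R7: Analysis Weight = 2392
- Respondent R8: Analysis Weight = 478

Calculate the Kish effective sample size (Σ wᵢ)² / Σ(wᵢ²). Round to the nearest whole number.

Σ wᵢ = 1281 + 256 + 1954 + 2059 + 1186 + 1688 + 2392 + 478 = 11294
Σ wᵢ² = 1640961 + 65536 + 3818116 + 4239481 + 1406596 + 2849344 + 5721664 + 228484 = 19970182
n_eff = 11294² / 19970182 = 127554436 / 19970182 = 6.3872445

6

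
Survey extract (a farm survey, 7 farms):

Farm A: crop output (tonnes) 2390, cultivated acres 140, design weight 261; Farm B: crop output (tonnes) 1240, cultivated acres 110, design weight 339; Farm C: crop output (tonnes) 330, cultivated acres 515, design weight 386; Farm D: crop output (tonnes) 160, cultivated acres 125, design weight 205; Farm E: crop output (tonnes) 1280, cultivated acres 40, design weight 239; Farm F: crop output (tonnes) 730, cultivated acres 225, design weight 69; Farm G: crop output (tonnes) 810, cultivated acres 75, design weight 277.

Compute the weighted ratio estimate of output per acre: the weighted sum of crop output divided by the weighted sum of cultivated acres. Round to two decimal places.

Σ wᵢ·y = 2390×261 + 1240×339 + 330×386 + 160×205 + 1280×239 + 730×69 + 810×277
  = 623790 + 420360 + 127380 + 32800 + 305920 + 50370 + 224370 = 1784990
Σ wᵢ·x = 140×261 + 110×339 + 515×386 + 125×205 + 40×239 + 225×69 + 75×277
  = 36540 + 37290 + 198790 + 25625 + 9560 + 15525 + 20775 = 344105
Ratio = 1784990 / 344105 = 5.1873411

5.19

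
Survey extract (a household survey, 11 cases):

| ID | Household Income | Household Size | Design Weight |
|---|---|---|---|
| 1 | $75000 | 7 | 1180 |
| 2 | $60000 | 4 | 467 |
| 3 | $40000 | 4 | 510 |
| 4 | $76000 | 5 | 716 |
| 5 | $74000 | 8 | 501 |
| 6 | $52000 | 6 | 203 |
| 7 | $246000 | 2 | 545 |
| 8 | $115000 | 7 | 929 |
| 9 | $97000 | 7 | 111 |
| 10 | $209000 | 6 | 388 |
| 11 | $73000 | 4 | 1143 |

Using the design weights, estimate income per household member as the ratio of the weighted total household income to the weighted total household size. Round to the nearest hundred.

Σ wᵢ·y = 75000×1180 + 60000×467 + 40000×510 + 76000×716 + 74000×501 + 52000×203 + 246000×545 + 115000×929 + 97000×111 + 209000×388 + 73000×1143
  = 655169000
Σ wᵢ·x = 7×1180 + 4×467 + 4×510 + 5×716 + 8×501 + 6×203 + 2×545 + 7×929 + 7×111 + 6×388 + 4×1143
  = 8260 + 1868 + 2040 + 3580 + 4008 + 1218 + 1090 + 6503 + 777 + 2328 + 4572 = 36244
Ratio = 655169000 / 36244 = 18076.62

18100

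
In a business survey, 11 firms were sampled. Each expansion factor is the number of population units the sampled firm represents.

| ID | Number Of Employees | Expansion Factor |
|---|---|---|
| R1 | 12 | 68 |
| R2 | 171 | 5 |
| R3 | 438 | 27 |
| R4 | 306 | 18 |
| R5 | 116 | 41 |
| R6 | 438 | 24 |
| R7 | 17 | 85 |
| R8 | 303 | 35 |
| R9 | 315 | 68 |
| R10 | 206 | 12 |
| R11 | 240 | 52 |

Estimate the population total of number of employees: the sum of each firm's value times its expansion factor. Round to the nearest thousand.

Weighted total = 12×68 + 171×5 + 438×27 + 306×18 + 116×41 + 438×24 + 17×85 + 303×35 + 315×68 + 206×12 + 240×52
  = 82695

83000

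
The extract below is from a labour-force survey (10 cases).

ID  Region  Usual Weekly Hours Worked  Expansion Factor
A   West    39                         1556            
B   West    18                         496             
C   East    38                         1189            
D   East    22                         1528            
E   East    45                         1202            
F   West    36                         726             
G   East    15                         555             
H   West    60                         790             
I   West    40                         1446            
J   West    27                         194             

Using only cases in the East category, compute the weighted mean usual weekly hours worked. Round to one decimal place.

31.6

East rows: C, D, E, G
Weighted sum = 38×1189 + 22×1528 + 45×1202 + 15×555
  = 45182 + 33616 + 54090 + 8325 = 141213
Sum of weights = 1189 + 1528 + 1202 + 555 = 4474
Weighted mean = 141213 / 4474 = 31.563031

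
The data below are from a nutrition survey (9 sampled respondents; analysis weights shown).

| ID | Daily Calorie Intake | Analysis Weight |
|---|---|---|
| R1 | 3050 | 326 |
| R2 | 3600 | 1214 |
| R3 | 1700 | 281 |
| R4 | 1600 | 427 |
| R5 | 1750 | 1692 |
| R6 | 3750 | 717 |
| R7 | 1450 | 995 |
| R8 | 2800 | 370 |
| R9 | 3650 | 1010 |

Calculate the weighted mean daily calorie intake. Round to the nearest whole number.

2608

Weighted sum = 3050×326 + 3600×1214 + 1700×281 + 1600×427 + 1750×1692 + 3750×717 + 1450×995 + 2800×370 + 3650×1010
  = 994300 + 4370400 + 477700 + 683200 + 2961000 + 2688750 + 1442750 + 1036000 + 3686500 = 18340600
Sum of weights = 326 + 1214 + 281 + 427 + 1692 + 717 + 995 + 370 + 1010 = 7032
Weighted mean = 18340600 / 7032 = 2608.1627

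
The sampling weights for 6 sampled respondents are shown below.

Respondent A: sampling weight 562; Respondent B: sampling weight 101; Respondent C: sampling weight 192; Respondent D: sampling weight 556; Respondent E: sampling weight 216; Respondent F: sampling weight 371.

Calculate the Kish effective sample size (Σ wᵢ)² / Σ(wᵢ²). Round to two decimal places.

Σ wᵢ = 562 + 101 + 192 + 556 + 216 + 371 = 1998
Σ wᵢ² = 315844 + 10201 + 36864 + 309136 + 46656 + 137641 = 856342
n_eff = 1998² / 856342 = 3992004 / 856342 = 4.6616936

4.66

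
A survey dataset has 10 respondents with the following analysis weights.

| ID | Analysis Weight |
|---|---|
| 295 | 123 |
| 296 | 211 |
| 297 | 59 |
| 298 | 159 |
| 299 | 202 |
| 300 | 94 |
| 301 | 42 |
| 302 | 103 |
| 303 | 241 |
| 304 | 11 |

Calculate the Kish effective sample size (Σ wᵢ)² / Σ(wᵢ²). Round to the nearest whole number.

Σ wᵢ = 123 + 211 + 59 + 159 + 202 + 94 + 42 + 103 + 241 + 11 = 1245
Σ wᵢ² = 15129 + 44521 + 3481 + 25281 + 40804 + 8836 + 1764 + 10609 + 58081 + 121 = 208627
n_eff = 1245² / 208627 = 1550025 / 208627 = 7.4296472

7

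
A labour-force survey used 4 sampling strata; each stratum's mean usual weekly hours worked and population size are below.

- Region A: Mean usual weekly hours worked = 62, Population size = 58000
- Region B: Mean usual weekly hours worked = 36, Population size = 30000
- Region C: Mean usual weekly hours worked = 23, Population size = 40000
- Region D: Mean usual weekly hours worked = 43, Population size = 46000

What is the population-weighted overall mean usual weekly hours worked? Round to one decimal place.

43.5

Σ Nₕ·x̄ₕ = 62×58000 + 36×30000 + 23×40000 + 43×46000
  = 7574000
Σ Nₕ = 58000 + 30000 + 40000 + 46000 = 174000
Overall mean = 7574000 / 174000 = 43.528736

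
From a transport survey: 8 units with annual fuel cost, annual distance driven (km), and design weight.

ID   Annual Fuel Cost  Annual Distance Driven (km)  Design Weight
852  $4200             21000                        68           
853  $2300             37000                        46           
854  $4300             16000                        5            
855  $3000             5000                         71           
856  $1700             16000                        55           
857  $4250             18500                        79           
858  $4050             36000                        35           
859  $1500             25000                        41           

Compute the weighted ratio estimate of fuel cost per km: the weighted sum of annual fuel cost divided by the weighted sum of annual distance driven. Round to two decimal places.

Σ wᵢ·y = 4200×68 + 2300×46 + 4300×5 + 3000×71 + 1700×55 + 4250×79 + 4050×35 + 1500×41
  = 1258400
Σ wᵢ·x = 21000×68 + 37000×46 + 16000×5 + 5000×71 + 16000×55 + 18500×79 + 36000×35 + 25000×41
  = 1428000 + 1702000 + 80000 + 355000 + 880000 + 1461500 + 1260000 + 1025000 = 8191500
Ratio = 1258400 / 8191500 = 0.15362266

0.15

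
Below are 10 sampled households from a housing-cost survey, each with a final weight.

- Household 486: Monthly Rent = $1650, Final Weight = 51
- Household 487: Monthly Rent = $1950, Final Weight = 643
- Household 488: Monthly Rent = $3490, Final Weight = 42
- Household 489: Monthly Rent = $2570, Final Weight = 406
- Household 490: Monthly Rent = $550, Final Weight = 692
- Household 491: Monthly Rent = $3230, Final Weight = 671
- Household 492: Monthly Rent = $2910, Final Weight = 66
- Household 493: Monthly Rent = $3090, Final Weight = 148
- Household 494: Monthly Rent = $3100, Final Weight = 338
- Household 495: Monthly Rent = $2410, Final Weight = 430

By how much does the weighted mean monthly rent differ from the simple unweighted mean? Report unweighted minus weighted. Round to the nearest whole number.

255

Unweighted sum = 1650 + 1950 + 3490 + 2570 + 550 + 3230 + 2910 + 3090 + 3100 + 2410 = 24950
Unweighted mean = 24950 / 10 = 2495
Weighted sum = 7809410
Sum of weights = 51 + 643 + 42 + 406 + 692 + 671 + 66 + 148 + 338 + 430 = 3487
Weighted mean = 7809410 / 3487 = 2239.5784
Difference (unweighted minus weighted) = 255.42157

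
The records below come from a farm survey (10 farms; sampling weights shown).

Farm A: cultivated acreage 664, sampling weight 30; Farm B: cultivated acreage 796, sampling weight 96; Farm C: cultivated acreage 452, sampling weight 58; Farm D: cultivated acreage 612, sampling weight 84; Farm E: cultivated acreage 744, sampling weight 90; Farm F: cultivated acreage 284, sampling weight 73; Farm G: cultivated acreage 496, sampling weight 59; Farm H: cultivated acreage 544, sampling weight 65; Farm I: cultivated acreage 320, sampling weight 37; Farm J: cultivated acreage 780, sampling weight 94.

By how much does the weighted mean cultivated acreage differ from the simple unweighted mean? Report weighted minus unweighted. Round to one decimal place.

Unweighted sum = 664 + 796 + 452 + 612 + 744 + 284 + 496 + 544 + 320 + 780 = 5692
Unweighted mean = 5692 / 10 = 569.2
Weighted sum = 664×30 + 796×96 + 452×58 + 612×84 + 744×90 + 284×73 + 496×59 + 544×65 + 320×37 + 780×94
  = 411436
Sum of weights = 30 + 96 + 58 + 84 + 90 + 73 + 59 + 65 + 37 + 94 = 686
Weighted mean = 411436 / 686 = 599.76093
Difference (weighted minus unweighted) = 30.560933

30.6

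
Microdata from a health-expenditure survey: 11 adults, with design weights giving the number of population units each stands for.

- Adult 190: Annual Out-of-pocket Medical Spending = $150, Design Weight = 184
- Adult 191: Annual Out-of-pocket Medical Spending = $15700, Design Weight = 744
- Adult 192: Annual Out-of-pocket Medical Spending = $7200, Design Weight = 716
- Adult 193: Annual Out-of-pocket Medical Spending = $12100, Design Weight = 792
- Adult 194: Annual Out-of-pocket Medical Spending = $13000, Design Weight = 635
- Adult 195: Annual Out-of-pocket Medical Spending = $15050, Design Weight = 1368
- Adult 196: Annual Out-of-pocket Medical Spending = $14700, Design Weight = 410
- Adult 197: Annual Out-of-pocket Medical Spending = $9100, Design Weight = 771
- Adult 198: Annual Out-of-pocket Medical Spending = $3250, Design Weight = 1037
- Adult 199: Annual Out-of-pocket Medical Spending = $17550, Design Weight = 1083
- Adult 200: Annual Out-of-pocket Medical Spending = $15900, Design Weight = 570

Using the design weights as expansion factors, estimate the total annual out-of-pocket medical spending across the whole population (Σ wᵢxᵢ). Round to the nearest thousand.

99773000

Weighted total = 150×184 + 15700×744 + 7200×716 + 12100×792 + 13000×635 + 15050×1368 + 14700×410 + 9100×771 + 3250×1037 + 17550×1083 + 15900×570
  = 27600 + 11680800 + 5155200 + 9583200 + 8255000 + 20588400 + 6027000 + 7016100 + 3370250 + 19006650 + 9063000 = 99773200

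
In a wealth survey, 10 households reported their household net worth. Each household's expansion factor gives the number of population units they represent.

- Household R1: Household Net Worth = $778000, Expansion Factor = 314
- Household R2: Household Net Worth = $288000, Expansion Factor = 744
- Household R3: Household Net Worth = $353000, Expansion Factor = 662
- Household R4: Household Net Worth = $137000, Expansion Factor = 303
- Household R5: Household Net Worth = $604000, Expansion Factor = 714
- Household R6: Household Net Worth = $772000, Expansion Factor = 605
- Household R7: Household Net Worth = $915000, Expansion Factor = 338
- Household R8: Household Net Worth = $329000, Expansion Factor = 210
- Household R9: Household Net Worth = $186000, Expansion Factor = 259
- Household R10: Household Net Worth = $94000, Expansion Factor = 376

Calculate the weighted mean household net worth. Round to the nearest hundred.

462800

Weighted sum = 778000×314 + 288000×744 + 353000×662 + 137000×303 + 604000×714 + 772000×605 + 915000×338 + 329000×210 + 186000×259 + 94000×376
  = 244292000 + 214272000 + 233686000 + 41511000 + 431256000 + 467060000 + 309270000 + 69090000 + 48174000 + 35344000 = 2093955000
Sum of weights = 314 + 744 + 662 + 303 + 714 + 605 + 338 + 210 + 259 + 376 = 4525
Weighted mean = 2093955000 / 4525 = 462752.49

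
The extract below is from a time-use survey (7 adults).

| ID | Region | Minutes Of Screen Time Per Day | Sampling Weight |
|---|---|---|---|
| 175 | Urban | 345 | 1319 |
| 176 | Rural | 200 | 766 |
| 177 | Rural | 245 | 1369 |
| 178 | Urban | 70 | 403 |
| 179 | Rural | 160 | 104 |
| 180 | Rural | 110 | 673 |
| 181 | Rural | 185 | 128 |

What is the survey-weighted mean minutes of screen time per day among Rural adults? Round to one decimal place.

Rural rows: 176, 177, 179, 180, 181
Weighted sum = 602955
Sum of weights = 766 + 1369 + 104 + 673 + 128 = 3040
Weighted mean = 602955 / 3040 = 198.34046

198.3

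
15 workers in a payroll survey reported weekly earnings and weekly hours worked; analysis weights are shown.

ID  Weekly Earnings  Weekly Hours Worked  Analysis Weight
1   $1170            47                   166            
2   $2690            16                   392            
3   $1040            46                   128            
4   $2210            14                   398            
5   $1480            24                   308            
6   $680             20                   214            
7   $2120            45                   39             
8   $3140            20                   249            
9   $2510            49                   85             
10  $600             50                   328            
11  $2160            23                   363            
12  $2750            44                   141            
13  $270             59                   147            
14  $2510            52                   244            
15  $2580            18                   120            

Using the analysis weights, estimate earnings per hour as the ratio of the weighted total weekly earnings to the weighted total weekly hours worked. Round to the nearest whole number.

61

Σ wᵢ·y = 6271010
Σ wᵢ·x = 102580
Ratio = 6271010 / 102580 = 61.132872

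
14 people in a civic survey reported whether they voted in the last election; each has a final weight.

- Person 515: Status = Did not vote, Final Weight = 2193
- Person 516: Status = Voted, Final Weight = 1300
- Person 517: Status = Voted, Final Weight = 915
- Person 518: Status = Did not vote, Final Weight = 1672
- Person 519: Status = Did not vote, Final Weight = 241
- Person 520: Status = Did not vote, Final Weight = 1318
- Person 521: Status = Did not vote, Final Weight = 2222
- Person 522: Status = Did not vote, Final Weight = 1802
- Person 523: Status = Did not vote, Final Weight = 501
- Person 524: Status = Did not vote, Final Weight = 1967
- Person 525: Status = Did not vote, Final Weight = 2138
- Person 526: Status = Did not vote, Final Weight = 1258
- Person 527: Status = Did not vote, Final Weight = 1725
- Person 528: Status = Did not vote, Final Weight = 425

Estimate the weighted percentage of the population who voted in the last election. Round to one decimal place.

11.3

Sum of weights for 'Voted' = 1300 + 915 = 2215
Total weight = 19677
Weighted proportion = 2215 / 19677 = 0.11256797 → 11.256797%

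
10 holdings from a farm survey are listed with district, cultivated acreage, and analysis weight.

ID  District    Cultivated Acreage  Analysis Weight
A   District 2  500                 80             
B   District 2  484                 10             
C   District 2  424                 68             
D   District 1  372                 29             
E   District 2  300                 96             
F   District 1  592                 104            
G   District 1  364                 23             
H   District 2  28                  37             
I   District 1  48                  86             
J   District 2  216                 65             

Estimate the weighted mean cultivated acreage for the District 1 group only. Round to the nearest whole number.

District 1 rows: D, F, G, I
Weighted sum = 372×29 + 592×104 + 364×23 + 48×86
  = 10788 + 61568 + 8372 + 4128 = 84856
Sum of weights = 242
Weighted mean = 84856 / 242 = 350.64463

351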